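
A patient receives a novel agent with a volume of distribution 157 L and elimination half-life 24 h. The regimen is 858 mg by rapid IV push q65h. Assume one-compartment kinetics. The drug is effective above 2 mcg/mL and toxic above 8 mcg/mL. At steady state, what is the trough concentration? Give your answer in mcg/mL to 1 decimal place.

1.0 mcg/mL

τ/t½ = 65/24 ≈ 2.7083, so fraction remaining f = (1/2)^(65/24) ≈ 0.1530.
Accumulation ratio R = 1/(1 − f) ≈ 1/0.8470 ≈ 1.1806.
Each bolus raises the concentration by D/Vd = 858/157 ≈ 5.465 mcg/mL.
Steady-state peak Cmax,ss = C₀·R ≈ 5.465 × 1.1806 ≈ 6.452 mcg/mL.
Steady-state trough Cmin,ss = Cmax,ss·f ≈ 6.452 × 0.1530 ≈ 0.987 mcg/mL.
Trough 1.0 mcg/mL vs MEC 2 mcg/mL: subtherapeutic.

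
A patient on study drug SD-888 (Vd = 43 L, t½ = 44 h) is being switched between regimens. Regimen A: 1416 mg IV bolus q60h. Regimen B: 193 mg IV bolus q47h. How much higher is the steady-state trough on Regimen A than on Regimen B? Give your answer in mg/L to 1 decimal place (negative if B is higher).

Regimen A: f = (1/2)^(60/44) ≈ 0.3886; Cmin,ss = (1416/43)·f/(1−f) ≈ 20.930 mg/L.
Regimen B: f = (1/2)^(47/44) ≈ 0.4769; Cmin,ss = (193/43)·f/(1−f) ≈ 4.092 mg/L.
Difference ≈ 20.930 − 4.092 ≈ 16.838 mg/L.

16.8 mg/L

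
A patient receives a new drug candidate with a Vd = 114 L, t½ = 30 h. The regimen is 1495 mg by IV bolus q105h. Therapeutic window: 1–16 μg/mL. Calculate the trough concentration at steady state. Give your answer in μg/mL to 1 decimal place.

τ/t½ = 105/30 ≈ 3.5, so fraction remaining f = (1/2)^(105/30) ≈ 0.0884.
Accumulation ratio R = 1/(1 − f) ≈ 1/0.9116 ≈ 1.0970.
Single-dose peak C₀ = D/Vd = 1495/114 ≈ 13.114 μg/mL.
Steady-state peak Cmax,ss = C₀·R ≈ 13.114 × 1.0970 ≈ 14.386 μg/mL.
Steady-state trough Cmin,ss = Cmax,ss·f ≈ 14.386 × 0.0884 ≈ 1.272 μg/mL.
Trough 1.3 μg/mL vs MEC 1 μg/mL: adequate.

1.3 μg/mL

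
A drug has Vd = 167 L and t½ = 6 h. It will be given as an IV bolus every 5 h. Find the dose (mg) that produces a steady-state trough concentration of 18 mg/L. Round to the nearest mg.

2350 mg

τ/t½ = 5/6 ≈ 0.83333, so f = (1/2)^(5/6) ≈ 0.561231.
Cmin,ss = (D/Vd)·f/(1−f), so D = Cmin,ss·Vd·(1−f)/f.
D = 18 × 167 × (1−f)/f ≈ 18 × 167 × 0.78180 ≈ 2350.09 mg.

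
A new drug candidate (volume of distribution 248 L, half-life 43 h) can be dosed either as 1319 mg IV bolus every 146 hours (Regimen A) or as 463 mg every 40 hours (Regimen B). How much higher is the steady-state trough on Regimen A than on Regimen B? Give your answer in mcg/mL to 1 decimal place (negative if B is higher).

Regimen A: f = (1/2)^(146/43) ≈ 0.0950; Cmin,ss = (1319/248)·f/(1−f) ≈ 0.558 mcg/mL.
Regimen B: f = (1/2)^(40/43) ≈ 0.5248; Cmin,ss = (463/248)·f/(1−f) ≈ 2.062 mcg/mL.
Difference ≈ 0.558 − 2.062 ≈ -1.504 mcg/mL.

-1.5 mcg/mL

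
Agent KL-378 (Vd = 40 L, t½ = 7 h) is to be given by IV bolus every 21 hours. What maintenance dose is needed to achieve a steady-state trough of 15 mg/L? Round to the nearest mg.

4200 mg

τ/t½ = 21/7 ≈ 3, so f = (1/2)^(21/7) ≈ 0.125000.
Cmin,ss = (D/Vd)·f/(1−f), so D = Cmin,ss·Vd·(1−f)/f.
D = 15 × 40 × (1−f)/f ≈ 15 × 40 × 7.00000 ≈ 4200.00 mg.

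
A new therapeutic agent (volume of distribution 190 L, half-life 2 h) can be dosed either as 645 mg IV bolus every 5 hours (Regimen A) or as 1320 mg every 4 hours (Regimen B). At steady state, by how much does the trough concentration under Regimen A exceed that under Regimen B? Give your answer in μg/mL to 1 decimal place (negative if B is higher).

Regimen A: f = (1/2)^(5/2) ≈ 0.1768; Cmin,ss = (645/190)·f/(1−f) ≈ 0.729 μg/mL.
Regimen B: f = (1/2)^(4/2) ≈ 0.2500; Cmin,ss = (1320/190)·f/(1−f) ≈ 2.316 μg/mL.
Difference ≈ 0.729 − 2.316 ≈ -1.587 μg/mL.

-1.6 μg/mL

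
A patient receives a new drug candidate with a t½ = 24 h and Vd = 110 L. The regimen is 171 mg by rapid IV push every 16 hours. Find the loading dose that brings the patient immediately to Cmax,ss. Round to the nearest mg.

462 mg

f = (1/2)^(16/24) ≈ 0.629961; accumulation ratio R = 1/(1−f) ≈ 2.70242.
Loading dose to hit Cmax,ss on first dose: D_load = D_maint·R ≈ 171 × 2.70242 ≈ 462.11 mg.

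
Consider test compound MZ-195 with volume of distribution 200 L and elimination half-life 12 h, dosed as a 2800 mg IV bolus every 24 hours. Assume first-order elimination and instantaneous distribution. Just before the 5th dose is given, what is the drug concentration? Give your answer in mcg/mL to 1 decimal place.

4.6 mcg/mL

f = (1/2)^(τ/t½) = (1/2)^(24/12) ≈ 0.2500.
C₀ = D/Vd = 2800/200 ≈ 14.000 mcg/mL.
Before the 5th dose, 4 doses have been given. Superposition: Cmin = C₀·(f + f² + … + f^4).
≈ 14.000 × (0.2500 + 0.0625 + 0.0156 + 0.0039) ≈ 14.000 × 0.3320 ≈ 4.648 mcg/mL.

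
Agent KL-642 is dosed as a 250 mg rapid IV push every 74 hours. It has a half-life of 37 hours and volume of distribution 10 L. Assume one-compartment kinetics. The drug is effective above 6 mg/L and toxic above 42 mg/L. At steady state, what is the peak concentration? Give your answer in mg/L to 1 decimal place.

33.3 mg/L

τ = 74 h = 2 half-lives, so f = (1/2)^2 = 0.25.
Accumulation ratio R = 1/(1 − f) = 1/0.75 = 4/3.
Single-dose peak C₀ = D/Vd = 250/10 = 25 mg/L.
Steady-state peak Cmax,ss = C₀·R = 25 × 4/3 ≈ 33.333 mg/L.
Peak 33.3 mg/L vs MTC 42 mg/L: below toxic threshold.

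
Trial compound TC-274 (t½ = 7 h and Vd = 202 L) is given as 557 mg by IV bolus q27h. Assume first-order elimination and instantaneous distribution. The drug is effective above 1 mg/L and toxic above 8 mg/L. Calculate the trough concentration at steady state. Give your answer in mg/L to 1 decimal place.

0.2 mg/L

Over one 27-h interval, 27/7 ≈ 3.8571 half-lives elapse, leaving f ≈ 0.0690 of each dose.
Accumulation ratio R = 1/(1 − f) ≈ 1/0.9310 ≈ 1.0741.
Single-dose peak C₀ = D/Vd = 557/202 ≈ 2.757 mg/L.
Cmax,ss = C₀/(1 − f) ≈ 2.757/0.9310 ≈ 2.961 mg/L.
Steady-state trough Cmin,ss = Cmax,ss·f ≈ 2.961 × 0.0690 ≈ 0.204 mg/L.
Trough 0.2 mg/L vs MEC 1 mg/L: subtherapeutic.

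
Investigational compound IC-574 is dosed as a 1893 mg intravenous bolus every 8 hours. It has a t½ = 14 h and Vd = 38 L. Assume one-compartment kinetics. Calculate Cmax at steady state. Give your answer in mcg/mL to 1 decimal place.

τ/t½ = 8/14 ≈ 0.57143, so fraction remaining f = (1/2)^(8/14) ≈ 0.6730.
Accumulation ratio R = 1/(1 − f) ≈ 1/0.3270 ≈ 3.0581.
Single-dose peak C₀ = D/Vd = 1893/38 ≈ 49.816 mcg/mL.
Cmax,ss = C₀/(1 − f) ≈ 49.816/0.3270 ≈ 152.343 mcg/mL.

152.3 mcg/mL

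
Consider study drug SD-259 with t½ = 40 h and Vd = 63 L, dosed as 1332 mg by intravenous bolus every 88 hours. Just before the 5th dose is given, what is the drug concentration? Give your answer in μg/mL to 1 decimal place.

5.9 μg/mL

f = (1/2)^(τ/t½) = (1/2)^(88/40) ≈ 0.2176.
C₀ = D/Vd = 1332/63 ≈ 21.143 μg/mL.
Before the 5th dose, 4 doses have been given. Superposition: Cmin = C₀·(f + f² + … + f^4).
≈ 21.143 × (0.2176 + 0.0473 + 0.0103 + 0.0022) ≈ 21.143 × 0.2774 ≈ 5.865 μg/mL.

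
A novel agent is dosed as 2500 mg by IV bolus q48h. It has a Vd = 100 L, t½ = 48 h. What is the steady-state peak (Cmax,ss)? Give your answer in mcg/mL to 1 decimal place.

τ = 48 h = 1 half-life, so f = (1/2)^1 = 0.5.
Accumulation ratio R = 1/(1 − f) = 1/0.5 = 2/1.
Single-dose peak C₀ = D/Vd = 2500/100 = 25 mcg/mL.
Steady-state peak Cmax,ss = C₀·R = 25 × 2/1 ≈ 50.000 mcg/mL.

50.0 mcg/mL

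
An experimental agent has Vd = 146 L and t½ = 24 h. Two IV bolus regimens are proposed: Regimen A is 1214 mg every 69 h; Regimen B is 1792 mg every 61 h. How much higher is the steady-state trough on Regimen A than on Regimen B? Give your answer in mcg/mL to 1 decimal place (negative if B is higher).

-1.2 mcg/mL

Regimen A: f = (1/2)^(69/24) ≈ 0.1363; Cmin,ss = (1214/146)·f/(1−f) ≈ 1.312 mcg/mL.
Regimen B: f = (1/2)^(61/24) ≈ 0.1717; Cmin,ss = (1792/146)·f/(1−f) ≈ 2.544 mcg/mL.
Difference ≈ 1.312 − 2.544 ≈ -1.232 mcg/mL.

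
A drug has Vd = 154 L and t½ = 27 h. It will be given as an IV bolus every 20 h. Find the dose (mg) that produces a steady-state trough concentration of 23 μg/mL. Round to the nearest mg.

τ/t½ = 20/27 ≈ 0.74074, so f = (1/2)^(20/27) ≈ 0.598432.
Cmin,ss = (D/Vd)·f/(1−f), so D = Cmin,ss·Vd·(1−f)/f.
D = 23 × 154 × (1−f)/f ≈ 23 × 154 × 0.67103 ≈ 2376.79 mg.

2377 mg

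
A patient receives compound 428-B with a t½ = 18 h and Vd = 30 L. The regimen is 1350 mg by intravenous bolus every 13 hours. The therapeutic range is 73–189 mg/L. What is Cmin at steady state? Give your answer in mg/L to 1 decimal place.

τ/t½ = 13/18 ≈ 0.72222, so fraction remaining f = (1/2)^(13/18) ≈ 0.6062.
Accumulation ratio R = 1/(1 − f) ≈ 1/0.3938 ≈ 2.5394.
Single-dose peak C₀ = D/Vd = 1350/30 ≈ 45.000 mg/L.
Steady-state peak Cmax,ss = C₀·R ≈ 45.000 × 2.5394 ≈ 114.273 mg/L.
Steady-state trough Cmin,ss = Cmax,ss·f ≈ 114.273 × 0.6062 ≈ 69.272 mg/L.
Trough 69.3 mg/L vs MEC 73 mg/L: subtherapeutic.

69.3 mg/L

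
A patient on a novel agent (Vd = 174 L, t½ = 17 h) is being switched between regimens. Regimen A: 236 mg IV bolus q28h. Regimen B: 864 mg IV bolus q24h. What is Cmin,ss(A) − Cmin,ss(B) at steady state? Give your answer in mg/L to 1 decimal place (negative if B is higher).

Regimen A: f = (1/2)^(28/17) ≈ 0.3193; Cmin,ss = (236/174)·f/(1−f) ≈ 0.636 mg/L.
Regimen B: f = (1/2)^(24/17) ≈ 0.3759; Cmin,ss = (864/174)·f/(1−f) ≈ 2.991 mg/L.
Difference ≈ 0.636 − 2.991 ≈ -2.355 mg/L.

-2.4 mg/L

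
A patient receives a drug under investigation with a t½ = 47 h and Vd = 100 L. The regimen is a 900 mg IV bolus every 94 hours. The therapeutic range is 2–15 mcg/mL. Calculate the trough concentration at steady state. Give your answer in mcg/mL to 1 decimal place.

The dosing interval is 2 half-lives, so f = 2^(−2) = 0.25.
Accumulation ratio R = 1/(1 − f) = 1/0.75 = 4/3.
Single-dose peak C₀ = D/Vd = 900/100 = 9 mcg/mL.
Steady-state peak Cmax,ss = C₀·R = 9 × 4/3 ≈ 12.000 mcg/mL.
Steady-state trough Cmin,ss = Cmax,ss·f ≈ 12.000 × 0.25 ≈ 3.000 mcg/mL.
Trough 3.0 mcg/mL vs MEC 2 mcg/mL: adequate.

3.0 mcg/mL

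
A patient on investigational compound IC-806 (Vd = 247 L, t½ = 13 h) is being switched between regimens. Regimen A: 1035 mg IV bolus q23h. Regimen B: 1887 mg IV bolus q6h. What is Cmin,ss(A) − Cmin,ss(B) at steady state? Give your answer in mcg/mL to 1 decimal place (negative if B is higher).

-18.5 mcg/mL

Regimen A: f = (1/2)^(23/13) ≈ 0.2934; Cmin,ss = (1035/247)·f/(1−f) ≈ 1.740 mcg/mL.
Regimen B: f = (1/2)^(6/13) ≈ 0.7262; Cmin,ss = (1887/247)·f/(1−f) ≈ 20.263 mcg/mL.
Difference ≈ 1.740 − 20.263 ≈ -18.523 mcg/mL.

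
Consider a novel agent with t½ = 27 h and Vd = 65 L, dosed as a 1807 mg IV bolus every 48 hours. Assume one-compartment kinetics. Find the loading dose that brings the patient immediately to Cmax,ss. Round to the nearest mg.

2551 mg

f = (1/2)^(48/27) ≈ 0.291632; accumulation ratio R = 1/(1−f) ≈ 1.41170.
Loading dose to hit Cmax,ss on first dose: D_load = D_maint·R ≈ 1807 × 1.41170 ≈ 2550.94 mg.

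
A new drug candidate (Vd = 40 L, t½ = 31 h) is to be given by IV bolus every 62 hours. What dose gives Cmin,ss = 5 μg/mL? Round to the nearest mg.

τ/t½ = 62/31 ≈ 2, so f = (1/2)^(62/31) ≈ 0.250000.
Cmin,ss = (D/Vd)·f/(1−f), so D = Cmin,ss·Vd·(1−f)/f.
D = 5 × 40 × (1−f)/f ≈ 5 × 40 × 3.00000 ≈ 600.00 mg.

600 mg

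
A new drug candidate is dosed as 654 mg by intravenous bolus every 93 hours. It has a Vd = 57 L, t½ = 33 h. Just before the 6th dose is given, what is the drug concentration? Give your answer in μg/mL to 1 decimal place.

1.9 μg/mL

f = (1/2)^(τ/t½) = (1/2)^(93/33) ≈ 0.1418.
C₀ = D/Vd = 654/57 ≈ 11.474 μg/mL.
Before the 6th dose, 5 doses have been given. Superposition: Cmin = C₀·(f + f² + … + f^5).
≈ 11.474 × (0.1418 + 0.0201 + 0.0029 + 0.0004 + 0.0001) ≈ 11.474 × 0.1653 ≈ 1.897 μg/mL.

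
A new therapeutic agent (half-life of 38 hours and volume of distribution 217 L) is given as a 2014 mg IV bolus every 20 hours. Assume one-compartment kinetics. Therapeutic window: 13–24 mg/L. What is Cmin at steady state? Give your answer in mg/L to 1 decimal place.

τ/t½ = 20/38 ≈ 0.52632, so fraction remaining f = (1/2)^(20/38) ≈ 0.6943.
At steady state, accumulation factor R = 1/(1 − e^(−kτ)) ≈ 3.2712.
Each bolus raises the concentration by D/Vd = 2014/217 ≈ 9.281 mg/L.
Cmax,ss = C₀/(1 − f) ≈ 9.281/0.3057 ≈ 30.360 mg/L.
Steady-state trough Cmin,ss = Cmax,ss·f ≈ 30.360 × 0.6943 ≈ 21.079 mg/L.
Trough 21.1 mg/L vs MEC 13 mg/L: adequate.

21.1 mg/L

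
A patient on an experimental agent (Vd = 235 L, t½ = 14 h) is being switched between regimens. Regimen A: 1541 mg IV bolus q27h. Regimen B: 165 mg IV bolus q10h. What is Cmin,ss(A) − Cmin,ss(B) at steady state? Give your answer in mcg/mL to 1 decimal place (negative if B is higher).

1.2 mcg/mL

Regimen A: f = (1/2)^(27/14) ≈ 0.2627; Cmin,ss = (1541/235)·f/(1−f) ≈ 2.336 mcg/mL.
Regimen B: f = (1/2)^(10/14) ≈ 0.6095; Cmin,ss = (165/235)·f/(1−f) ≈ 1.096 mcg/mL.
Difference ≈ 2.336 − 1.096 ≈ 1.240 mcg/mL.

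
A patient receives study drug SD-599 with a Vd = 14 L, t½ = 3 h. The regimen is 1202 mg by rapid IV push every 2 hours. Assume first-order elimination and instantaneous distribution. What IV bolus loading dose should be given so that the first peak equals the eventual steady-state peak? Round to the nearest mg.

3248 mg

f = (1/2)^(2/3) ≈ 0.629961; accumulation ratio R = 1/(1−f) ≈ 2.70242.
Loading dose to hit Cmax,ss on first dose: D_load = D_maint·R ≈ 1202 × 2.70242 ≈ 3248.31 mg.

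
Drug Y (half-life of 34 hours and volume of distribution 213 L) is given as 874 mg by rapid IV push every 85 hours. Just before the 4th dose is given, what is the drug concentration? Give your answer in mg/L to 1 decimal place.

f = (1/2)^(τ/t½) = (1/2)^(85/34) ≈ 0.1768.
C₀ = D/Vd = 874/213 ≈ 4.103 mg/L.
Before the 4th dose, 3 doses have been given. Superposition: Cmin = C₀·(f + f² + … + f^3).
≈ 4.103 × (0.1768 + 0.0313 + 0.0055) ≈ 4.103 × 0.2136 ≈ 0.876 mg/L.

0.9 mg/L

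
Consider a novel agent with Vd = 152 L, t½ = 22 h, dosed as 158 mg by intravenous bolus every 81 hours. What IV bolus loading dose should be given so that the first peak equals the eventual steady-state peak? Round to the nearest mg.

171 mg

f = (1/2)^(81/22) ≈ 0.077922; accumulation ratio R = 1/(1−f) ≈ 1.08451.
Loading dose to hit Cmax,ss on first dose: D_load = D_maint·R ≈ 158 × 1.08451 ≈ 171.35 mg.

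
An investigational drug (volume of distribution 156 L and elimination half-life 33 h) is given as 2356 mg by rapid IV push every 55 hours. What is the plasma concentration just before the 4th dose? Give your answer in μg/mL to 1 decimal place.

f = (1/2)^(τ/t½) = (1/2)^(55/33) ≈ 0.3150.
C₀ = D/Vd = 2356/156 ≈ 15.103 μg/mL.
Before the 4th dose, 3 doses have been given. Superposition: Cmin = C₀·(f + f² + … + f^3).
≈ 15.103 × (0.3150 + 0.0992 + 0.0313) ≈ 15.103 × 0.4455 ≈ 6.728 μg/mL.

6.7 μg/mL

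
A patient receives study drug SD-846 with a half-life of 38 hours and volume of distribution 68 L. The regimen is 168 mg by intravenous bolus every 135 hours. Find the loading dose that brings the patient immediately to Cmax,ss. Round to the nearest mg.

f = (1/2)^(135/38) ≈ 0.085222; accumulation ratio R = 1/(1−f) ≈ 1.09316.
Loading dose to hit Cmax,ss on first dose: D_load = D_maint·R ≈ 168 × 1.09316 ≈ 183.65 mg.

184 mg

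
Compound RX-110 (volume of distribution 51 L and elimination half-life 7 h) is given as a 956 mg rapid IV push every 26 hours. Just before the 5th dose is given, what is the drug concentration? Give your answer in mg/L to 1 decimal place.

f = (1/2)^(τ/t½) = (1/2)^(26/7) ≈ 0.0762.
C₀ = D/Vd = 956/51 ≈ 18.745 mg/L.
Before the 5th dose, 4 doses have been given. Superposition: Cmin = C₀·(f + f² + … + f^4).
≈ 18.745 × (0.0762 + 0.0058 + 0.0004 + 0.0000) ≈ 18.745 × 0.0824 ≈ 1.545 mg/L.

1.5 mg/L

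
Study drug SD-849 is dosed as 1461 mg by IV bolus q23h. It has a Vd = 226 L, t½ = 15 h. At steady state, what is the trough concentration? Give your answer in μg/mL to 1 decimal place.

τ/t½ = 23/15 ≈ 1.5333, so fraction remaining f = (1/2)^(23/15) ≈ 0.3455.
Single-dose peak C₀ = D/Vd = 1461/226 ≈ 6.465 μg/mL.
Steady-state trough Cmin,ss = C₀·f/(1−f) ≈ 6.465 × 0.3455/0.6545 ≈ 3.413 μg/mL.

3.4 μg/mL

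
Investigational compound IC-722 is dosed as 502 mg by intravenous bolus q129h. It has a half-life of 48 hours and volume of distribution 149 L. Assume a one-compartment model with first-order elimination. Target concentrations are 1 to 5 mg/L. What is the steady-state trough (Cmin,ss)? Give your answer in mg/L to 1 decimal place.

0.6 mg/L

k = ln2/t½ = ln2/48 ≈ 0.014441 h⁻¹; fraction remaining f = e^(−kτ) = e^(−0.014441×129) ≈ 0.1552.
Each bolus raises the concentration by D/Vd = 502/149 ≈ 3.369 mg/L.
Steady-state trough Cmin,ss = C₀·f/(1−f) ≈ 3.369 × 0.1552/0.8448 ≈ 0.619 mg/L.
Trough 0.6 mg/L vs MEC 1 mg/L: subtherapeutic.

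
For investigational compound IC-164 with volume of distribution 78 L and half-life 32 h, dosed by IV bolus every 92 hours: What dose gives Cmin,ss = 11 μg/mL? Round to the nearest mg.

τ/t½ = 92/32 ≈ 2.875, so f = (1/2)^(92/32) ≈ 0.136313.
Cmin,ss = (D/Vd)·f/(1−f), so D = Cmin,ss·Vd·(1−f)/f.
D = 11 × 78 × (1−f)/f ≈ 11 × 78 × 6.33606 ≈ 5436.34 mg.

5436 mg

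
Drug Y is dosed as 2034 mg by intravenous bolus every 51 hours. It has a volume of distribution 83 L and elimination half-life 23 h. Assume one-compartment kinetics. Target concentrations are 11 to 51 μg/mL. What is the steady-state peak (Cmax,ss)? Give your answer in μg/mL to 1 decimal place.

31.2 μg/mL

k = ln2/t½ = ln2/23 ≈ 0.030137 h⁻¹; fraction remaining f = e^(−kτ) = e^(−0.030137×51) ≈ 0.2150.
Accumulation ratio R = 1/(1 − f) ≈ 1/0.7850 ≈ 1.2739.
Each bolus raises the concentration by D/Vd = 2034/83 ≈ 24.506 μg/mL.
Steady-state peak Cmax,ss = C₀·R ≈ 24.506 × 1.2739 ≈ 31.218 μg/mL.
Peak 31.2 μg/mL vs MTC 51 μg/mL: below toxic threshold.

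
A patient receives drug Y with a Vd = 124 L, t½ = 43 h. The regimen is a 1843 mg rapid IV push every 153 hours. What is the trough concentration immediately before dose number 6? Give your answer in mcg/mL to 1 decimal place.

f = (1/2)^(τ/t½) = (1/2)^(153/43) ≈ 0.0849.
C₀ = D/Vd = 1843/124 ≈ 14.863 mcg/mL.
Before the 6th dose, 5 doses have been given. Superposition: Cmin = C₀·(f + f² + … + f^5).
≈ 14.863 × (0.0849 + 0.0072 + 0.0006 + 0.0001 + 0.0000) ≈ 14.863 × 0.0928 ≈ 1.379 mcg/mL.

1.4 mcg/mL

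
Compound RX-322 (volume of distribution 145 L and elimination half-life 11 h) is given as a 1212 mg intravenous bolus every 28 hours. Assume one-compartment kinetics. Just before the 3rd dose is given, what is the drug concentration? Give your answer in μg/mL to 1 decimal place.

f = (1/2)^(τ/t½) = (1/2)^(28/11) ≈ 0.1713.
C₀ = D/Vd = 1212/145 ≈ 8.359 μg/mL.
Before the 3rd dose, 2 doses have been given. Superposition: Cmin = C₀·(f + f²).
≈ 8.359 × (0.1713 + 0.0293) ≈ 8.359 × 0.2006 ≈ 1.677 μg/mL.

1.7 μg/mL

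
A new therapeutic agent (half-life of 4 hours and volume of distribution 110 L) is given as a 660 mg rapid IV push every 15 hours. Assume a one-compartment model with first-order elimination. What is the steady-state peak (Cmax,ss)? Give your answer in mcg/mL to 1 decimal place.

τ/t½ = 15/4 ≈ 3.75, so fraction remaining f = (1/2)^(15/4) ≈ 0.0743.
At steady state, accumulation factor R = 1/(1 − e^(−kτ)) ≈ 1.0803.
Each bolus raises the concentration by D/Vd = 660/110 ≈ 6.000 mcg/mL.
Cmax,ss = C₀/(1 − f) ≈ 6.000/0.9257 ≈ 6.482 mcg/mL.

6.5 mcg/mL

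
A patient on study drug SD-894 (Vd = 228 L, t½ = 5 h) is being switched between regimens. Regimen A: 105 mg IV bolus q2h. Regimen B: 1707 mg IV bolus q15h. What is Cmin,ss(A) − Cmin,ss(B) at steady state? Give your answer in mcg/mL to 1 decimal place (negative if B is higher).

0.4 mcg/mL

Regimen A: f = (1/2)^(2/5) ≈ 0.7579; Cmin,ss = (105/228)·f/(1−f) ≈ 1.442 mcg/mL.
Regimen B: f = (1/2)^(15/5) ≈ 0.1250; Cmin,ss = (1707/228)·f/(1−f) ≈ 1.070 mcg/mL.
Difference ≈ 1.442 − 1.070 ≈ 0.372 mcg/mL.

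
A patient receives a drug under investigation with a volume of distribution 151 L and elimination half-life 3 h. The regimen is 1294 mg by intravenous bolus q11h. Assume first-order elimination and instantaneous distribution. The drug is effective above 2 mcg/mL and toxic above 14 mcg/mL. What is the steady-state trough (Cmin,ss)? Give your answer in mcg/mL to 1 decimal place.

τ/t½ = 11/3 ≈ 3.6667, so fraction remaining f = (1/2)^(11/3) ≈ 0.0787.
Accumulation ratio R = 1/(1 − f) ≈ 1/0.9213 ≈ 1.0854.
Each bolus raises the concentration by D/Vd = 1294/151 ≈ 8.570 mcg/mL.
Cmax,ss = C₀/(1 − f) ≈ 8.570/0.9213 ≈ 9.302 mcg/mL.
Steady-state trough Cmin,ss = Cmax,ss·f ≈ 9.302 × 0.0787 ≈ 0.732 mcg/mL.
Trough 0.7 mcg/mL vs MEC 2 mcg/mL: subtherapeutic.

0.7 mcg/mL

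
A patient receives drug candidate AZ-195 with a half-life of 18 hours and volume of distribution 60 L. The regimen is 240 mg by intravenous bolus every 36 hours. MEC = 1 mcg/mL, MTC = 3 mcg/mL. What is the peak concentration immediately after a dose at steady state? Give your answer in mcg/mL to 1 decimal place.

The dosing interval is 2 half-lives, so f = 2^(−2) = 0.25.
Accumulation ratio R = 1/(1 − f) = 1/0.75 = 4/3.
Single-dose peak C₀ = D/Vd = 240/60 = 4 mcg/mL.
Steady-state peak Cmax,ss = C₀·R = 4 × 4/3 ≈ 5.333 mcg/mL.
Peak 5.3 mcg/mL vs MTC 3 mcg/mL: exceeds toxic threshold.

5.3 mcg/mL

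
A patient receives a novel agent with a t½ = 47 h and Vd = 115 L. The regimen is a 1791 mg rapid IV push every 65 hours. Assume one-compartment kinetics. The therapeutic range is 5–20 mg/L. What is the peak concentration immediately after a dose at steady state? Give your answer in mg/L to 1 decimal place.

25.3 mg/L

τ/t½ = 65/47 ≈ 1.383, so fraction remaining f = (1/2)^(65/47) ≈ 0.3834.
Accumulation ratio R = 1/(1 − f) ≈ 1/0.6166 ≈ 1.6218.
Each bolus raises the concentration by D/Vd = 1791/115 ≈ 15.574 mg/L.
Cmax,ss = C₀/(1 − f) ≈ 15.574/0.6166 ≈ 25.258 mg/L.
Peak 25.3 mg/L vs MTC 20 mg/L: exceeds toxic threshold.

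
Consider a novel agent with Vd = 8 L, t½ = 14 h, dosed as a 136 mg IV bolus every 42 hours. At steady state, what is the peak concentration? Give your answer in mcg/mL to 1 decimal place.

19.4 mcg/mL

τ = 42 h = 3 half-lives, so f = (1/2)^3 = 0.125.
Accumulation ratio R = 1/(1 − f) = 1/0.875 = 8/7.
Single-dose peak C₀ = D/Vd = 136/8 = 17 mcg/mL.
Steady-state peak Cmax,ss = C₀·R = 17 × 8/7 ≈ 19.429 mcg/mL.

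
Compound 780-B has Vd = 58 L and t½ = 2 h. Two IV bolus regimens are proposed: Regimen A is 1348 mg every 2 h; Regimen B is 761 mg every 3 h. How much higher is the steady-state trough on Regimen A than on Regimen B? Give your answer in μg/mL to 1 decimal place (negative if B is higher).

16.1 μg/mL

Regimen A: f = (1/2)^(2/2) ≈ 0.5000; Cmin,ss = (1348/58)·f/(1−f) ≈ 23.241 μg/mL.
Regimen B: f = (1/2)^(3/2) ≈ 0.3536; Cmin,ss = (761/58)·f/(1−f) ≈ 7.177 μg/mL.
Difference ≈ 23.241 − 7.177 ≈ 16.064 μg/mL.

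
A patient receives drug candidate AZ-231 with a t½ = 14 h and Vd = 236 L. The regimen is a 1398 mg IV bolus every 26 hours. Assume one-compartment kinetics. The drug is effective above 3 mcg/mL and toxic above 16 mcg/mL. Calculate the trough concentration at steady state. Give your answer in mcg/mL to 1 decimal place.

k = ln2/t½ = ln2/14 ≈ 0.049511 h⁻¹; fraction remaining f = e^(−kτ) = e^(−0.049511×26) ≈ 0.2760.
Each bolus raises the concentration by D/Vd = 1398/236 ≈ 5.924 mcg/mL.
Steady-state trough Cmin,ss = C₀·f/(1−f) ≈ 5.924 × 0.2760/0.7240 ≈ 2.258 mcg/mL.
Trough 2.3 mcg/mL vs MEC 3 mcg/mL: subtherapeutic.

2.3 mcg/mL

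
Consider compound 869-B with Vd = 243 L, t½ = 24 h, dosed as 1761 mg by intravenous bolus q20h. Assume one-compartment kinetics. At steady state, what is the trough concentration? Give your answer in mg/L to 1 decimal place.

9.3 mg/L

k = ln2/t½ = ln2/24 ≈ 0.028881 h⁻¹; fraction remaining f = e^(−kτ) = e^(−0.028881×20) ≈ 0.5612.
Single-dose peak C₀ = D/Vd = 1761/243 ≈ 7.247 mg/L.
Steady-state trough Cmin,ss = C₀·f/(1−f) ≈ 7.247 × 0.5612/0.4388 ≈ 9.268 mg/L.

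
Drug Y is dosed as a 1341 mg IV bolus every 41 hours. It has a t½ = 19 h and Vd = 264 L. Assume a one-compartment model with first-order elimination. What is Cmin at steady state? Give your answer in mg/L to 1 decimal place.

1.5 mg/L

τ/t½ = 41/19 ≈ 2.1579, so fraction remaining f = (1/2)^(41/19) ≈ 0.2241.
At steady state, accumulation factor R = 1/(1 − e^(−kτ)) ≈ 1.2888.
Single-dose peak C₀ = D/Vd = 1341/264 ≈ 5.080 mg/L.
Steady-state peak Cmax,ss = C₀·R ≈ 5.080 × 1.2888 ≈ 6.547 mg/L.
Steady-state trough Cmin,ss = Cmax,ss·f ≈ 6.547 × 0.2241 ≈ 1.467 mg/L.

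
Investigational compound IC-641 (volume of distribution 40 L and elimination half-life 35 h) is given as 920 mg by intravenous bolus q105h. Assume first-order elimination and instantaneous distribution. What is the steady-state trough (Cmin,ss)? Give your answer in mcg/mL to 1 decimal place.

3.3 mcg/mL

τ = 105 h = 3 half-lives, so f = (1/2)^3 = 0.125.
Accumulation ratio R = 1/(1 − f) = 1/0.875 = 8/7.
Single-dose peak C₀ = D/Vd = 920/40 = 23 mcg/mL.
Steady-state peak Cmax,ss = C₀·R = 23 × 8/7 ≈ 26.286 mcg/mL.
Steady-state trough Cmin,ss = Cmax,ss·f ≈ 26.286 × 0.125 ≈ 3.286 mcg/mL.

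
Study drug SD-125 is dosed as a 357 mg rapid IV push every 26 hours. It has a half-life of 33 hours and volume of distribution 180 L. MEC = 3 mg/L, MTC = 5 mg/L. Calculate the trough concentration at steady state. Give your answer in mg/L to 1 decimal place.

2.7 mg/L

Over one 26-h interval, 26/33 ≈ 0.78788 half-lives elapse, leaving f ≈ 0.5792 of each dose.
Single-dose peak C₀ = D/Vd = 357/180 ≈ 1.983 mg/L.
Steady-state trough Cmin,ss = C₀·f/(1−f) ≈ 1.983 × 0.5792/0.4208 ≈ 2.729 mg/L.
Trough 2.7 mg/L vs MEC 3 mg/L: subtherapeutic.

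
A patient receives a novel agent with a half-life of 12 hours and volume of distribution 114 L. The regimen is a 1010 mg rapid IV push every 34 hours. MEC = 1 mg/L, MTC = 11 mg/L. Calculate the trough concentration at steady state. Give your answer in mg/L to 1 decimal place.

1.4 mg/L

k = ln2/t½ = ln2/12 ≈ 0.057762 h⁻¹; fraction remaining f = e^(−kτ) = e^(−0.057762×34) ≈ 0.1403.
Each bolus raises the concentration by D/Vd = 1010/114 ≈ 8.860 mg/L.
Steady-state trough Cmin,ss = C₀·f/(1−f) ≈ 8.860 × 0.1403/0.8597 ≈ 1.446 mg/L.
Trough 1.4 mg/L vs MEC 1 mg/L: adequate.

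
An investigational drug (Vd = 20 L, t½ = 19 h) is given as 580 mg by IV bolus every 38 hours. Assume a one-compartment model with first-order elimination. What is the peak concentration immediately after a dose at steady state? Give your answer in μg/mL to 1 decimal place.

38.7 μg/mL

The dosing interval is 2 half-lives, so f = 2^(−2) = 0.25.
At steady state, R = 1/(1 − 0.25) = 4/3.
Single-dose peak C₀ = D/Vd = 580/20 = 29 μg/mL.
Steady-state peak Cmax,ss = C₀·R = 29 × 4/3 ≈ 38.667 μg/mL.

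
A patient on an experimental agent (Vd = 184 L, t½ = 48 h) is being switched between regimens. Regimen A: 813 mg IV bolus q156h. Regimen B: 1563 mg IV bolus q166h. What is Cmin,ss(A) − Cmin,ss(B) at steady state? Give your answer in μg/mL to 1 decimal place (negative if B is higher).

-0.3 μg/mL

Regimen A: f = (1/2)^(156/48) ≈ 0.1051; Cmin,ss = (813/184)·f/(1−f) ≈ 0.519 μg/mL.
Regimen B: f = (1/2)^(166/48) ≈ 0.0910; Cmin,ss = (1563/184)·f/(1−f) ≈ 0.850 μg/mL.
Difference ≈ 0.519 − 0.850 ≈ -0.331 μg/mL.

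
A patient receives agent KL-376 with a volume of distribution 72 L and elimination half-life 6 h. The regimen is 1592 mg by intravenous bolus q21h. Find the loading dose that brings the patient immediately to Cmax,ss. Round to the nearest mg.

f = (1/2)^(21/6) ≈ 0.088388; accumulation ratio R = 1/(1−f) ≈ 1.09696.
Loading dose to hit Cmax,ss on first dose: D_load = D_maint·R ≈ 1592 × 1.09696 ≈ 1746.36 mg.

1746 mg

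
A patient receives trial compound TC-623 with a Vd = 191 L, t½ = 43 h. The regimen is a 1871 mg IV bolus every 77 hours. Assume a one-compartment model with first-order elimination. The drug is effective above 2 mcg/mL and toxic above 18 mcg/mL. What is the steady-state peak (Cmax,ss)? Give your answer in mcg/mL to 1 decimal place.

13.8 mcg/mL

τ/t½ = 77/43 ≈ 1.7907, so fraction remaining f = (1/2)^(77/43) ≈ 0.2890.
At steady state, accumulation factor R = 1/(1 − e^(−kτ)) ≈ 1.4065.
Single-dose peak C₀ = D/Vd = 1871/191 ≈ 9.796 mcg/mL.
Cmax,ss = C₀/(1 − f) ≈ 9.796/0.7110 ≈ 13.778 mcg/mL.
Peak 13.8 mcg/mL vs MTC 18 mcg/mL: below toxic threshold.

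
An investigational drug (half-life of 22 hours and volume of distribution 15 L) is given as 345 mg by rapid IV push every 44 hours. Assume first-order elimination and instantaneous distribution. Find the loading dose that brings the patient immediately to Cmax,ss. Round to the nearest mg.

f = (1/2)^(44/22) ≈ 0.250000; accumulation ratio R = 1/(1−f) ≈ 1.33333.
Loading dose to hit Cmax,ss on first dose: D_load = D_maint·R ≈ 345 × 1.33333 ≈ 460.00 mg.

460 mg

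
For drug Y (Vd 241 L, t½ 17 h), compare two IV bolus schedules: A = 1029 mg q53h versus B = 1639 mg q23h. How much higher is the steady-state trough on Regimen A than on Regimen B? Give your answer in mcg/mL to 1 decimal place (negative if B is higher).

Regimen A: f = (1/2)^(53/17) ≈ 0.1152; Cmin,ss = (1029/241)·f/(1−f) ≈ 0.556 mcg/mL.
Regimen B: f = (1/2)^(23/17) ≈ 0.3915; Cmin,ss = (1639/241)·f/(1−f) ≈ 4.376 mcg/mL.
Difference ≈ 0.556 − 4.376 ≈ -3.820 mcg/mL.

-3.8 mcg/mL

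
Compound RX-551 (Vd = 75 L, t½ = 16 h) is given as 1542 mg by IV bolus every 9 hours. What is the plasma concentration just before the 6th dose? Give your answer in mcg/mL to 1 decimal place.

f = (1/2)^(τ/t½) = (1/2)^(9/16) ≈ 0.6771.
C₀ = D/Vd = 1542/75 ≈ 20.560 mcg/mL.
Before the 6th dose, 5 doses have been given. Superposition: Cmin = C₀·(f + f² + … + f^5).
≈ 20.560 × (0.6771 + 0.4585 + 0.3104 + 0.2102 + 0.1423) ≈ 20.560 × 1.7985 ≈ 36.977 mcg/mL.

37.0 mcg/mL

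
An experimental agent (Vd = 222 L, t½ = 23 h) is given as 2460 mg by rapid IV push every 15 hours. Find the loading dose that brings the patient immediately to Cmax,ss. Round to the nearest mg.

6764 mg

f = (1/2)^(15/23) ≈ 0.636321; accumulation ratio R = 1/(1−f) ≈ 2.74968.
Loading dose to hit Cmax,ss on first dose: D_load = D_maint·R ≈ 2460 × 2.74968 ≈ 6764.21 mg.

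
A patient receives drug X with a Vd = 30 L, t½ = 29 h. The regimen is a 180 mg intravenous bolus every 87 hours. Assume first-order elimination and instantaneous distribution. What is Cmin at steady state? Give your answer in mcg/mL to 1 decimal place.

τ = 87 h = 3 half-lives, so f = (1/2)^3 = 0.125.
At steady state, R = 1/(1 − 0.125) = 8/7.
Single-dose peak C₀ = D/Vd = 180/30 = 6 mcg/mL.
Steady-state peak Cmax,ss = C₀·R = 6 × 8/7 ≈ 6.857 mcg/mL.
Steady-state trough Cmin,ss = Cmax,ss·f ≈ 6.857 × 0.125 ≈ 0.857 mcg/mL.

0.9 mcg/mL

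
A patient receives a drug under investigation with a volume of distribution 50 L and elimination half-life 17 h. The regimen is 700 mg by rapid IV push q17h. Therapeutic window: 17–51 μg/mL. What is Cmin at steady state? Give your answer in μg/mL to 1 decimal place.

14.0 μg/mL

τ = 17 h = 1 half-life, so f = (1/2)^1 = 0.5.
At steady state, R = 1/(1 − 0.5) = 2/1.
Single-dose peak C₀ = D/Vd = 700/50 = 14 μg/mL.
Steady-state peak Cmax,ss = C₀·R = 14 × 2/1 ≈ 28.000 μg/mL.
Steady-state trough Cmin,ss = Cmax,ss·f ≈ 28.000 × 0.5 ≈ 14.000 μg/mL.
Trough 14.0 μg/mL vs MEC 17 μg/mL: subtherapeutic.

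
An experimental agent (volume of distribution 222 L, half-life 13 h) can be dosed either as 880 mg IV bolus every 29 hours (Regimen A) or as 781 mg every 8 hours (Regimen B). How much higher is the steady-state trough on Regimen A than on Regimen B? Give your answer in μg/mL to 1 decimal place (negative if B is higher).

-5.5 μg/mL

Regimen A: f = (1/2)^(29/13) ≈ 0.2130; Cmin,ss = (880/222)·f/(1−f) ≈ 1.073 μg/mL.
Regimen B: f = (1/2)^(8/13) ≈ 0.6528; Cmin,ss = (781/222)·f/(1−f) ≈ 6.615 μg/mL.
Difference ≈ 1.073 − 6.615 ≈ -5.542 μg/mL.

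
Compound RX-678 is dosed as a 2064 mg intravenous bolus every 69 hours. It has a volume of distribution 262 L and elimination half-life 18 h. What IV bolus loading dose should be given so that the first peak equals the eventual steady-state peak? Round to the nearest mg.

2220 mg

f = (1/2)^(69/18) ≈ 0.070154; accumulation ratio R = 1/(1−f) ≈ 1.07545.
Loading dose to hit Cmax,ss on first dose: D_load = D_maint·R ≈ 2064 × 1.07545 ≈ 2219.73 mg.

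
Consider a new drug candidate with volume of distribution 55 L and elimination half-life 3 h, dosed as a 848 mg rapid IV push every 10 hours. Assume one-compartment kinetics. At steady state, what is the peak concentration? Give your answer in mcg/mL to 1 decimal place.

17.1 mcg/mL

τ/t½ = 10/3 ≈ 3.3333, so fraction remaining f = (1/2)^(10/3) ≈ 0.0992.
At steady state, accumulation factor R = 1/(1 − e^(−kτ)) ≈ 1.1101.
Single-dose peak C₀ = D/Vd = 848/55 ≈ 15.418 mcg/mL.
Cmax,ss = C₀/(1 − f) ≈ 15.418/0.9008 ≈ 17.116 mcg/mL.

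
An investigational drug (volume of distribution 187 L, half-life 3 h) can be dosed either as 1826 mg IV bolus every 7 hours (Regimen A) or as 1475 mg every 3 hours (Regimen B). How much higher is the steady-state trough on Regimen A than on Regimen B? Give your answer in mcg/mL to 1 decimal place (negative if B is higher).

Regimen A: f = (1/2)^(7/3) ≈ 0.1984; Cmin,ss = (1826/187)·f/(1−f) ≈ 2.417 mcg/mL.
Regimen B: f = (1/2)^(3/3) ≈ 0.5000; Cmin,ss = (1475/187)·f/(1−f) ≈ 7.888 mcg/mL.
Difference ≈ 2.417 − 7.888 ≈ -5.471 mcg/mL.

-5.5 mcg/mL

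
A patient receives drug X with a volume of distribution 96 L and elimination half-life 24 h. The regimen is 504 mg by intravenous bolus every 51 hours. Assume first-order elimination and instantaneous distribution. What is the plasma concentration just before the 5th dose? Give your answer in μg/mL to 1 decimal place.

1.6 μg/mL

f = (1/2)^(τ/t½) = (1/2)^(51/24) ≈ 0.2293.
C₀ = D/Vd = 504/96 ≈ 5.250 μg/mL.
Before the 5th dose, 4 doses have been given. Superposition: Cmin = C₀·(f + f² + … + f^4).
≈ 5.250 × (0.2293 + 0.0526 + 0.0121 + 0.0028) ≈ 5.250 × 0.2968 ≈ 1.558 μg/mL.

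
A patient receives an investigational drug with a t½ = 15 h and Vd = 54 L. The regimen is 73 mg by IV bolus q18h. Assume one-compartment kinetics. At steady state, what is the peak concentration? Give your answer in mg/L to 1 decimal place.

2.4 mg/L

Over one 18-h interval, 18/15 ≈ 1.2 half-lives elapse, leaving f ≈ 0.4353 of each dose.
Accumulation ratio R = 1/(1 − f) ≈ 1/0.5647 ≈ 1.7709.
Single-dose peak C₀ = D/Vd = 73/54 ≈ 1.352 mg/L.
Steady-state peak Cmax,ss = C₀·R ≈ 1.352 × 1.7709 ≈ 2.394 mg/L.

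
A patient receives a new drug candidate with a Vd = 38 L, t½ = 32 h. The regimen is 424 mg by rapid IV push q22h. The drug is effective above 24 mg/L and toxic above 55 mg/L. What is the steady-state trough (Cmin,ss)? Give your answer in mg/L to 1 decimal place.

k = ln2/t½ = ln2/32 ≈ 0.021661 h⁻¹; fraction remaining f = e^(−kτ) = e^(−0.021661×22) ≈ 0.6209.
At steady state, accumulation factor R = 1/(1 − e^(−kτ)) ≈ 2.6378.
Single-dose peak C₀ = D/Vd = 424/38 ≈ 11.158 mg/L.
Cmax,ss = C₀/(1 − f) ≈ 11.158/0.3791 ≈ 29.433 mg/L.
Steady-state trough Cmin,ss = Cmax,ss·f ≈ 29.433 × 0.6209 ≈ 18.275 mg/L.
Trough 18.3 mg/L vs MEC 24 mg/L: subtherapeutic.

18.3 mg/L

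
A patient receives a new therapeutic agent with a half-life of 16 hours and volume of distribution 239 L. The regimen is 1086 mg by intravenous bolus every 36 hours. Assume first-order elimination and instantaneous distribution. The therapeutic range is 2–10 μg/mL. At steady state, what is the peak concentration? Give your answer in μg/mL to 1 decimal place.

5.8 μg/mL

τ/t½ = 36/16 ≈ 2.25, so fraction remaining f = (1/2)^(36/16) ≈ 0.2102.
Accumulation ratio R = 1/(1 − f) ≈ 1/0.7898 ≈ 1.2661.
Single-dose peak C₀ = D/Vd = 1086/239 ≈ 4.544 μg/mL.
Steady-state peak Cmax,ss = C₀·R ≈ 4.544 × 1.2661 ≈ 5.753 μg/mL.
Peak 5.8 μg/mL vs MTC 10 μg/mL: below toxic threshold.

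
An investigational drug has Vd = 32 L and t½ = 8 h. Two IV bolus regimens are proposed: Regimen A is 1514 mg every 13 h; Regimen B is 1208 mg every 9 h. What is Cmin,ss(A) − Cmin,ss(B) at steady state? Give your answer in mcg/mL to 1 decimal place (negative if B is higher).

-9.3 mcg/mL

Regimen A: f = (1/2)^(13/8) ≈ 0.3242; Cmin,ss = (1514/32)·f/(1−f) ≈ 22.697 mcg/mL.
Regimen B: f = (1/2)^(9/8) ≈ 0.4585; Cmin,ss = (1208/32)·f/(1−f) ≈ 31.964 mcg/mL.
Difference ≈ 22.697 − 31.964 ≈ -9.267 mcg/mL.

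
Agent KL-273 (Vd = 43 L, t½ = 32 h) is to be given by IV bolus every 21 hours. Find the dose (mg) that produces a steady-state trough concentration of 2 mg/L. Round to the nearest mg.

50 mg

τ/t½ = 21/32 ≈ 0.65625, so f = (1/2)^(21/32) ≈ 0.634525.
Cmin,ss = (D/Vd)·f/(1−f), so D = Cmin,ss·Vd·(1−f)/f.
D = 2 × 43 × (1−f)/f ≈ 2 × 43 × 0.57598 ≈ 49.53 mg.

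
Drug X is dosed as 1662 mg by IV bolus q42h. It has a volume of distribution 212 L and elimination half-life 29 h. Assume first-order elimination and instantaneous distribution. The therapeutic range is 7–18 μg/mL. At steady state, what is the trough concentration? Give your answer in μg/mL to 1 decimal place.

k = ln2/t½ = ln2/29 ≈ 0.023902 h⁻¹; fraction remaining f = e^(−kτ) = e^(−0.023902×42) ≈ 0.3665.
Single-dose peak C₀ = D/Vd = 1662/212 ≈ 7.840 μg/mL.
Steady-state trough Cmin,ss = C₀·f/(1−f) ≈ 7.840 × 0.3665/0.6335 ≈ 4.536 μg/mL.
Trough 4.5 μg/mL vs MEC 7 μg/mL: subtherapeutic.

4.5 μg/mL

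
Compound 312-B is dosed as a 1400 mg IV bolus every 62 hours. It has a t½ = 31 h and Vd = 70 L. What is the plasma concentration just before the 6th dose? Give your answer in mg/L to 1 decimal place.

6.7 mg/L

f = (1/2)^(τ/t½) = (1/2)^(62/31) ≈ 0.2500.
C₀ = D/Vd = 1400/70 ≈ 20.000 mg/L.
Before the 6th dose, 5 doses have been given. Superposition: Cmin = C₀·(f + f² + … + f^5).
≈ 20.000 × (0.2500 + 0.0625 + 0.0156 + 0.0039 + 0.0010) ≈ 20.000 × 0.3330 ≈ 6.660 mg/L.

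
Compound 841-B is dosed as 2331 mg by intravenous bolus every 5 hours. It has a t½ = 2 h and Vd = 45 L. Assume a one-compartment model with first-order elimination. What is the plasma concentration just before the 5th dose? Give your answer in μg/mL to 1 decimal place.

11.1 μg/mL

f = (1/2)^(τ/t½) = (1/2)^(5/2) ≈ 0.1768.
C₀ = D/Vd = 2331/45 ≈ 51.800 μg/mL.
Before the 5th dose, 4 doses have been given. Superposition: Cmin = C₀·(f + f² + … + f^4).
≈ 51.800 × (0.1768 + 0.0313 + 0.0055 + 0.0010) ≈ 51.800 × 0.2146 ≈ 11.116 μg/mL.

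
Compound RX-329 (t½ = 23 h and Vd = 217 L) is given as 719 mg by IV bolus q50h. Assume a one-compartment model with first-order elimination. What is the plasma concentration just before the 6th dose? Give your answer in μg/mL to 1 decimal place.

0.9 μg/mL

f = (1/2)^(τ/t½) = (1/2)^(50/23) ≈ 0.2216.
C₀ = D/Vd = 719/217 ≈ 3.313 μg/mL.
Before the 6th dose, 5 doses have been given. Superposition: Cmin = C₀·(f + f² + … + f^5).
≈ 3.313 × (0.2216 + 0.0491 + 0.0109 + 0.0024 + 0.0005) ≈ 3.313 × 0.2845 ≈ 0.943 μg/mL.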